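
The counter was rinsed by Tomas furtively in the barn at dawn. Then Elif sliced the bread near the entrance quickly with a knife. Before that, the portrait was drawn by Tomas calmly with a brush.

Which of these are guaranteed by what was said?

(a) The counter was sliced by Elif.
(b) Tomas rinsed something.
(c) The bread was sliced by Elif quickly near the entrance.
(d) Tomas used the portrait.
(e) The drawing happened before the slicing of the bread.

(a) Not entailed — Elif sliced the bread, not the counter; the counter belongs to the rinsing event.
(b) Entailed — this follows by dropping conjuncts from the rinsing event's description.
(c) Entailed — this follows by dropping conjuncts from the slicing event's description.
(d) Not entailed — the portrait is the patient, not an instrument — Tomas used a brush.
(e) Entailed — the narrative places the drawing before the slicing.

(b), (c), (e)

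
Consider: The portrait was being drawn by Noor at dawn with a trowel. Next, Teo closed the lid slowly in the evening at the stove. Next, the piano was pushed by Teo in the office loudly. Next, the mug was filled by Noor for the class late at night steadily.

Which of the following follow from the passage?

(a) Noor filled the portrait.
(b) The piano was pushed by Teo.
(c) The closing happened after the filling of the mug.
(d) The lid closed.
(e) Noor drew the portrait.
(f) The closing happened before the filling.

(a) Not entailed — Noor filled the mug, not the portrait; the portrait belongs to the drawing event.
(b) Entailed — dropping 'loudly', 'in the office' leaves a sub-description the original still satisfies.
(c) Not entailed — the narrative places the closing before the filling, not after.
(d) Entailed — 'Teo closed the lid' is causative; it entails the inchoative 'the lid closed'.
(e) Not entailed — 'was drawing' is progressive on an accomplishment; it does not entail the completed 'drew'.
(f) Entailed — the narrative places the closing before the filling.

(b), (d), (f)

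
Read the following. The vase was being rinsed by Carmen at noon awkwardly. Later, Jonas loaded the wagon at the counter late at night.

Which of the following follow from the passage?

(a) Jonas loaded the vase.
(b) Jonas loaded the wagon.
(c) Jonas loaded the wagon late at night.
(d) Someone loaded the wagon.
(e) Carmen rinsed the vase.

(b), (c), (d), (e)

(a) Not entailed — Jonas loaded the wagon, not the vase; the vase belongs to the rinsing event.
(b) Entailed — every conjunct here is already in the original loading event.
(c) Entailed — every conjunct here is already in the original loading event.
(d) Entailed — every conjunct here is already in the original loading event.
(e) Entailed — 'rinse' is an activity; 'was rinsing' entails that some rinsing happened, so 'rinsed' holds.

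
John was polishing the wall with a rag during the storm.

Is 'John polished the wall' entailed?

yes

'polish' is atelic; if John was polishing the wall, then John polished the wall (for some time).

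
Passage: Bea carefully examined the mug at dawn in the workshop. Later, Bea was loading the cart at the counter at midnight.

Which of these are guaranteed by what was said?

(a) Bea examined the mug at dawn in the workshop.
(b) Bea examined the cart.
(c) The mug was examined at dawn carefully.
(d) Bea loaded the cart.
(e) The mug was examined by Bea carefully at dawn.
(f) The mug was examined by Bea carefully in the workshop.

(a) Entailed — this follows by dropping conjuncts from the examining event's description.
(b) Not entailed — Bea examined the mug, not the cart; the cart belongs to the loading event.
(c) Entailed — this follows by dropping conjuncts from the examining event's description.
(d) Not entailed — 'was loading' is progressive on an accomplishment; it does not entail the completed 'loaded'.
(e) Entailed — every conjunct here is already in the original examining event.
(f) Entailed — this follows by dropping conjuncts from the examining event's description.

(a), (c), (e), (f)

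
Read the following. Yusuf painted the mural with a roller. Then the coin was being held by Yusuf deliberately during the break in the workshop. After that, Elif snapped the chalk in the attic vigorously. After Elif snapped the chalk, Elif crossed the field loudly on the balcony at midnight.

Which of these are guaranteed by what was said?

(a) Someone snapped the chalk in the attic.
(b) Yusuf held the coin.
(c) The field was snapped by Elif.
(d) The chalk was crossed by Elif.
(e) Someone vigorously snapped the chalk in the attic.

(a), (b), (e)

(a) Entailed — the original entails any weakening of itself; this just drops 'vigorously' and generalizes the agent.
(b) Entailed — 'hold' is an activity; 'was holding' entails that some holding happened, so 'held' holds.
(c) Not entailed — Elif snapped the chalk, not the field; the field belongs to the crossing event.
(d) Not entailed — Elif crossed the field, not the chalk; the chalk belongs to the snapping event.
(e) Entailed — this follows by dropping conjuncts from the snapping event's description.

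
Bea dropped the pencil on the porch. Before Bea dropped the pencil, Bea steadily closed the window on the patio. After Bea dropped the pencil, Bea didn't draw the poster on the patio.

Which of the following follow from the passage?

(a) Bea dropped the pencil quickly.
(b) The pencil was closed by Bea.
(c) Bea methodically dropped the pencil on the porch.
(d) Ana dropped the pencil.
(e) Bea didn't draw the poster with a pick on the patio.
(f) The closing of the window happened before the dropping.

(a) Not entailed — 'quickly' adds information not in the original event.
(b) Not entailed — Bea closed the window, not the pencil; the pencil belongs to the dropping event.
(c) Not entailed — 'methodically' adds information not in the original event.
(d) Not entailed — the passage has Bea dropping the pencil, not Ana.
(e) Entailed — under negation, adding a further restriction is entailed: if no such drawing event occurred, none occurred with a pick either.
(f) Entailed — the narrative places the closing before the dropping.

(e), (f)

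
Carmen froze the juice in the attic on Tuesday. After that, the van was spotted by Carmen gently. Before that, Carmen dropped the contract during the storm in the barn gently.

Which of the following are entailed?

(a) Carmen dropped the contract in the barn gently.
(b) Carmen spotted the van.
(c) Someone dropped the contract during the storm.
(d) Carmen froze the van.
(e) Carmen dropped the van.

(a), (b), (c)

(a) Entailed — every conjunct here is already in the original dropping event.
(b) Entailed — every conjunct here is already in the original spotting event.
(c) Entailed — this follows by dropping conjuncts from the dropping event's description.
(d) Not entailed — Carmen froze the juice, not the van; the van belongs to the spotting event.
(e) Not entailed — Carmen dropped the contract, not the van; the van belongs to the spotting event.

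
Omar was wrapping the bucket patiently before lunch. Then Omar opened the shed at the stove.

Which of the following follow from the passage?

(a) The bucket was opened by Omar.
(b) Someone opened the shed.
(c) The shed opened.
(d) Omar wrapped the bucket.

(a) Not entailed — Omar opened the shed, not the bucket; the bucket belongs to the wrapping event.
(b) Entailed — every conjunct here is already in the original opening event.
(c) Entailed — 'Omar opened the shed' is causative; it entails the inchoative 'the shed opened'.
(d) Not entailed — 'was wrapping' is progressive on an accomplishment; it does not entail the completed 'wrapped'.

(b), (c)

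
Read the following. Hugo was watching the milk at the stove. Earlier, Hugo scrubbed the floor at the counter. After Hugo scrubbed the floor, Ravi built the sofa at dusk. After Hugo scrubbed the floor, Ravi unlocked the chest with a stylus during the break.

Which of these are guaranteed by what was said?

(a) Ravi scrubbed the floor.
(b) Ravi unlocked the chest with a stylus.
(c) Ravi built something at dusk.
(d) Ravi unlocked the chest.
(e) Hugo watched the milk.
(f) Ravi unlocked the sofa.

(b), (c), (d), (e)

(a) Not entailed — the passage has Hugo scrubbing the floor, not Ravi.
(b) Entailed — dropping 'during the break' leaves a sub-description the original still satisfies.
(c) Entailed — the original entails any weakening of itself; this just generalizes the patient.
(d) Entailed — dropping 'during the break', 'with a stylus' leaves a sub-description the original still satisfies.
(e) Entailed — 'watch' is an activity; 'was watching' entails that some watching happened, so 'watched' holds.
(f) Not entailed — Ravi unlocked the chest, not the sofa; the sofa belongs to the building event.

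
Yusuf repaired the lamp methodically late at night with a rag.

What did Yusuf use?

a rag

'with a rag' marks the instrument of the repairing event.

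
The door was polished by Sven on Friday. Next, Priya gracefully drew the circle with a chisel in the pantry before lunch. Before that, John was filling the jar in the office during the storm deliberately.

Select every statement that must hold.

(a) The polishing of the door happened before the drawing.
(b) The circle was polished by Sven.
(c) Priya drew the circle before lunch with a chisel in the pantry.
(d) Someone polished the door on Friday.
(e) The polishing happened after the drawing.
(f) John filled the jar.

(a) Entailed — the narrative places the polishing before the drawing.
(b) Not entailed — Sven polished the door, not the circle; the circle belongs to the drawing event.
(c) Entailed — the original entails any weakening of itself; this just drops 'gracefully'.
(d) Entailed — every conjunct here is already in the original polishing event.
(e) Not entailed — the narrative places the polishing before the drawing, not after.
(f) Not entailed — 'was filling' is progressive on an accomplishment; it does not entail the completed 'filled'.

(a), (c), (d)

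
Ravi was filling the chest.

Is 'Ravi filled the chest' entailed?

'was filling' is progressive; for an accomplishment like 'fill the chest', it doesn't entail completion.

no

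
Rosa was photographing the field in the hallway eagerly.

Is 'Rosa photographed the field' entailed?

no

'was photographing' is progressive; for an accomplishment like 'photograph the field', it doesn't entail completion.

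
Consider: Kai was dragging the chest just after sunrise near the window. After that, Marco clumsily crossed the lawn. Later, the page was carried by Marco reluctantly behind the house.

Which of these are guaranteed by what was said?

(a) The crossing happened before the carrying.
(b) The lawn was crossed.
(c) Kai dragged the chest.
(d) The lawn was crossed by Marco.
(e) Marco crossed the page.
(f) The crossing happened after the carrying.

(a), (b), (c), (d)

(a) Entailed — the narrative places the crossing before the carrying.
(b) Entailed — dropping 'clumsily' and generalizing the agent leaves a sub-description the original still satisfies.
(c) Entailed — 'drag' is an activity; 'was dragging' entails that some dragging happened, so 'dragged' holds.
(d) Entailed — this follows by dropping conjuncts from the crossing event's description.
(e) Not entailed — Marco crossed the lawn, not the page; the page belongs to the carrying event.
(f) Not entailed — the narrative places the crossing before the carrying, not after.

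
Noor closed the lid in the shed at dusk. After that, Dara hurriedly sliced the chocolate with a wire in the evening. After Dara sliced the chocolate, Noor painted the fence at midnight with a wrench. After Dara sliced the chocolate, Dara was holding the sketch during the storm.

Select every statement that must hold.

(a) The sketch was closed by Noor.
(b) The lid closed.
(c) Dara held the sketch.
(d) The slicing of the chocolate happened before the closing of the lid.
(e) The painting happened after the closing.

(a) Not entailed — Noor closed the lid, not the sketch; the sketch belongs to the holding event.
(b) Entailed — 'Noor closed the lid' is causative; it entails the inchoative 'the lid closed'.
(c) Entailed — 'hold' is an activity; 'was holding' entails that some holding happened, so 'held' holds.
(d) Not entailed — the narrative places the closing before the slicing, not after.
(e) Entailed — the narrative places the closing before the painting.

(b), (c), (e)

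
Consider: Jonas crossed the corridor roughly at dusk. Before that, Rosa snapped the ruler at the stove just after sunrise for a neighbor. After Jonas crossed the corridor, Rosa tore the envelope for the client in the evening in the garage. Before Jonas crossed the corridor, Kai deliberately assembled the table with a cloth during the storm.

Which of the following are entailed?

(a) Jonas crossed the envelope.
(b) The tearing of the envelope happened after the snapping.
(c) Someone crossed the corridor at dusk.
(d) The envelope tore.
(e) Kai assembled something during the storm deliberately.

(a) Not entailed — Jonas crossed the corridor, not the envelope; the envelope belongs to the tearing event.
(b) Entailed — the narrative places the snapping before the tearing.
(c) Entailed — this follows by dropping conjuncts from the crossing event's description.
(d) Entailed — 'Rosa tore the envelope' is causative; it entails the inchoative 'the envelope tore'.
(e) Entailed — every conjunct here is already in the original assembling event.

(b), (c), (d), (e)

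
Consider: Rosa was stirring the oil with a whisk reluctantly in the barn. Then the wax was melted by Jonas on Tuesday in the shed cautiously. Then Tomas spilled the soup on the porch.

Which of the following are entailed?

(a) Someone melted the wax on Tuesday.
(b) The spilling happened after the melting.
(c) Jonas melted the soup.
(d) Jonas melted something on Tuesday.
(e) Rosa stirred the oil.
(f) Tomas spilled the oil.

(a), (b), (d), (e)

(a) Entailed — every conjunct here is already in the original melting event.
(b) Entailed — the narrative places the melting before the spilling.
(c) Not entailed — Jonas melted the wax, not the soup; the soup belongs to the spilling event.
(d) Entailed — every conjunct here is already in the original melting event.
(e) Entailed — 'stir' is an activity; 'was stirring' entails that some stirring happened, so 'stirred' holds.
(f) Not entailed — Tomas spilled the soup, not the oil; the oil belongs to the stirring event.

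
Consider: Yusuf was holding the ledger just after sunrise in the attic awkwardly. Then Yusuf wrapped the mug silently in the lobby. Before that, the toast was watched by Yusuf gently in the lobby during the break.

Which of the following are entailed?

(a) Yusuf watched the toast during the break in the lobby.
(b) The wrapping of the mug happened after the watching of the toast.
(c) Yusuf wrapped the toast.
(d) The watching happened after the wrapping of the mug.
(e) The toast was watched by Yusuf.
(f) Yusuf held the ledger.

(a), (b), (e), (f)

(a) Entailed — dropping 'gently' leaves a sub-description the original still satisfies.
(b) Entailed — the narrative places the watching before the wrapping.
(c) Not entailed — Yusuf wrapped the mug, not the toast; the toast belongs to the watching event.
(d) Not entailed — the narrative places the watching before the wrapping, not after.
(e) Entailed — every conjunct here is already in the original watching event.
(f) Entailed — 'hold' is an activity; 'was holding' entails that some holding happened, so 'held' holds.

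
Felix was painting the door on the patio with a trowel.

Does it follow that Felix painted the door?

no

'was painting' is progressive; for an accomplishment like 'paint the door', it doesn't entail completion.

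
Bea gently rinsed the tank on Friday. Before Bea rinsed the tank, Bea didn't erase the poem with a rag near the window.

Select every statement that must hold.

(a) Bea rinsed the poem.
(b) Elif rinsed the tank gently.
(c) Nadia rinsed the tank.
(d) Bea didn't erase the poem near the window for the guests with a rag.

(d)

(a) Not entailed — Bea rinsed the tank, not the poem; the poem belongs to the erasing event.
(b) Not entailed — the passage has Bea rinsing the tank, not Elif.
(c) Not entailed — the passage has Bea rinsing the tank, not Nadia.
(d) Entailed — under negation, adding a further restriction is entailed: if no such erasing event occurred, none occurred for the guests either.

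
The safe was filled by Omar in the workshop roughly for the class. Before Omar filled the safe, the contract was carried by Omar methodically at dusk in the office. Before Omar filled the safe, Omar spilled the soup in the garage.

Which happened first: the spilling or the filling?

The connectives place the spilling before the filling.

the spilling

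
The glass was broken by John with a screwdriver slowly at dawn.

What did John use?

a screwdriver

'with a screwdriver' marks the instrument of the breaking event.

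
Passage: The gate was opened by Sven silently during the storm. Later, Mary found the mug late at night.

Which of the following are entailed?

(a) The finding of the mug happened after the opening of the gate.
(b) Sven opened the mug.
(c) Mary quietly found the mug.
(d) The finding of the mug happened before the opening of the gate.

(a) Entailed — the narrative places the opening before the finding.
(b) Not entailed — Sven opened the gate, not the mug; the mug belongs to the finding event.
(c) Not entailed — 'quietly' adds information not in the original event.
(d) Not entailed — the narrative places the opening before the finding, not after.

(a)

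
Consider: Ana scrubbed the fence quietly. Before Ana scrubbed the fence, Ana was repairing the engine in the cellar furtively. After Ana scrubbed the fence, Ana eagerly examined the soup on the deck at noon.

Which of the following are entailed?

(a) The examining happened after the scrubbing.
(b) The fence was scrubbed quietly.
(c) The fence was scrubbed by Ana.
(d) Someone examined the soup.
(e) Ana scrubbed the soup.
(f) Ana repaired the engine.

(a) Entailed — the narrative places the scrubbing before the examining.
(b) Entailed — every conjunct here is already in the original scrubbing event.
(c) Entailed — every conjunct here is already in the original scrubbing event.
(d) Entailed — the original entails any weakening of itself; this just drops 'on the deck', 'at noon', 'eagerly' and generalizes the agent.
(e) Not entailed — Ana scrubbed the fence, not the soup; the soup belongs to the examining event.
(f) Not entailed — 'was repairing' is progressive on an accomplishment; it does not entail the completed 'repaired'.

(a), (b), (c), (d)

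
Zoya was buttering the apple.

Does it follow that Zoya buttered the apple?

'was buttering' is progressive; for an accomplishment like 'butter the apple', it doesn't entail completion.

no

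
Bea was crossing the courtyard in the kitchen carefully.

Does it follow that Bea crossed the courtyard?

no

'was crossing' is progressive; for an accomplishment like 'cross the courtyard', it doesn't entail completion.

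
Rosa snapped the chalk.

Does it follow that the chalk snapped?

yes

'Rosa snapped the chalk' is the causative; it entails the inchoative 'the chalk snapped'.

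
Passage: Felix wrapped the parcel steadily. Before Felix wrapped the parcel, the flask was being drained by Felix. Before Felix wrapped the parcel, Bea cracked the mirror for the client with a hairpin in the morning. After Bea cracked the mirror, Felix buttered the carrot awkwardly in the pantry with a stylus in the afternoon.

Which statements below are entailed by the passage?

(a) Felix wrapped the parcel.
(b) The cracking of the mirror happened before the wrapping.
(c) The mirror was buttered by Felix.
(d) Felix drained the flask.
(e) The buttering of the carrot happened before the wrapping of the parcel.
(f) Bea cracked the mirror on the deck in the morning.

(a), (b)

(a) Entailed — the original entails any weakening of itself; this just drops 'steadily'.
(b) Entailed — the narrative places the cracking before the wrapping.
(c) Not entailed — Felix buttered the carrot, not the mirror; the mirror belongs to the cracking event.
(d) Not entailed — 'was draining' is progressive on an accomplishment; it does not entail the completed 'drained'.
(e) Not entailed — the narrative doesn't order the buttering relative to the wrapping.
(f) Not entailed — 'on the deck' adds information not in the original event.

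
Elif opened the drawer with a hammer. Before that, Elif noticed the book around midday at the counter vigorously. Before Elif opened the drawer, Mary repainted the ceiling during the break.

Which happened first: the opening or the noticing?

The connectives place the noticing before the opening.

the noticing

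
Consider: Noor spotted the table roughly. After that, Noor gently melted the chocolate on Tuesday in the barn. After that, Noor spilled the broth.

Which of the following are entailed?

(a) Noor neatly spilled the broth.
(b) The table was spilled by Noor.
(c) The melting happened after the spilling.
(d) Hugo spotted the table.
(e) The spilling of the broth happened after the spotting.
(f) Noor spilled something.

(e), (f)

(a) Not entailed — 'neatly' adds information not in the original event.
(b) Not entailed — Noor spilled the broth, not the table; the table belongs to the spotting event.
(c) Not entailed — the narrative places the melting before the spilling, not after.
(d) Not entailed — the passage has Noor spotting the table, not Hugo.
(e) Entailed — the narrative places the spotting before the spilling.
(f) Entailed — generalizing the patient leaves a sub-description the original still satisfies.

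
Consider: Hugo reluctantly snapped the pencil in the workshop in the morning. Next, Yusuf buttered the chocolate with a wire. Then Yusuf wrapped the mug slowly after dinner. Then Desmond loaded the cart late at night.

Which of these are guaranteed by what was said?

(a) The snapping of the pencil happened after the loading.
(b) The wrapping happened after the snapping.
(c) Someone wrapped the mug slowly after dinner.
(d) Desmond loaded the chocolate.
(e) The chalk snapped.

(b), (c)

(a) Not entailed — the narrative places the snapping before the loading, not after.
(b) Entailed — the narrative places the snapping before the wrapping.
(c) Entailed — generalizing the agent leaves a sub-description the original still satisfies.
(d) Not entailed — Desmond loaded the cart, not the chocolate; the chocolate belongs to the buttering event.
(e) Not entailed — the pencil is what snapped, not the chalk.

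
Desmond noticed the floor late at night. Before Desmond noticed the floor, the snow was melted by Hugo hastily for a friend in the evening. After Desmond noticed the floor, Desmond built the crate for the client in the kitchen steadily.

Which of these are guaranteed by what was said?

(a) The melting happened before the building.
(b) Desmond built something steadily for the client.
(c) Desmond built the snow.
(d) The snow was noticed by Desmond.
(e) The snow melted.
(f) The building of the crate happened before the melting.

(a), (b), (e)

(a) Entailed — the narrative places the melting before the building.
(b) Entailed — this follows by dropping conjuncts from the building event's description.
(c) Not entailed — Desmond built the crate, not the snow; the snow belongs to the melting event.
(d) Not entailed — Desmond noticed the floor, not the snow; the snow belongs to the melting event.
(e) Entailed — 'Hugo melted the snow' is causative; it entails the inchoative 'the snow melted'.
(f) Not entailed — the narrative places the melting before the building, not after.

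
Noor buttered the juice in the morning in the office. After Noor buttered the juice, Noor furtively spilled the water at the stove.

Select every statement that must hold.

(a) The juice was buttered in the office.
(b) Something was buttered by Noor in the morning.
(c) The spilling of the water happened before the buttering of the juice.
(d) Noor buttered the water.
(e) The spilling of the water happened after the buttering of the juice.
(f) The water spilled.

(a) Entailed — the original entails any weakening of itself; this just drops 'in the morning' and generalizes the agent.
(b) Entailed — every conjunct here is already in the original buttering event.
(c) Not entailed — the narrative places the buttering before the spilling, not after.
(d) Not entailed — Noor buttered the juice, not the water; the water belongs to the spilling event.
(e) Entailed — the narrative places the buttering before the spilling.
(f) Entailed — 'Noor spilled the water' is causative; it entails the inchoative 'the water spilled'.

(a), (b), (e), (f)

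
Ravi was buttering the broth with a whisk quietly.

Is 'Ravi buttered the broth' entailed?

'was buttering' is progressive; for an accomplishment like 'butter the broth', it doesn't entail completion.

no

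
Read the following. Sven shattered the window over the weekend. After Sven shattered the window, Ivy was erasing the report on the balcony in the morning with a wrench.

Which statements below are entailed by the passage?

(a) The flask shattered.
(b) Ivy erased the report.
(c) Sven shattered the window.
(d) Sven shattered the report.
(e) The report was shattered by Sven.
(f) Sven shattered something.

(a) Not entailed — the window is what shattered, not the flask.
(b) Not entailed — 'was erasing' is progressive on an accomplishment; it does not entail the completed 'erased'.
(c) Entailed — this follows by dropping conjuncts from the shattering event's description.
(d) Not entailed — Sven shattered the window, not the report; the report belongs to the erasing event.
(e) Not entailed — Sven shattered the window, not the report; the report belongs to the erasing event.
(f) Entailed — this follows by dropping conjuncts from the shattering event's description.

(c), (f)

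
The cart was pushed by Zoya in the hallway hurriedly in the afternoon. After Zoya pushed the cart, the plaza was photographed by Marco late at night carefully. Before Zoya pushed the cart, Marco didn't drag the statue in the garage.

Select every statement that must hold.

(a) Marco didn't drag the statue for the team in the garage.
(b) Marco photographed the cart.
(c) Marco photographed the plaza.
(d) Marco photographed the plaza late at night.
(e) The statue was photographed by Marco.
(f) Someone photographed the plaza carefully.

(a), (c), (d), (f)

(a) Entailed — under negation, adding a further restriction is entailed: if no such dragging event occurred, none occurred for the team either.
(b) Not entailed — Marco photographed the plaza, not the cart; the cart belongs to the pushing event.
(c) Entailed — this follows by dropping conjuncts from the photographing event's description.
(d) Entailed — dropping 'carefully' leaves a sub-description the original still satisfies.
(e) Not entailed — Marco photographed the plaza, not the statue; the statue belongs to the dragging event.
(f) Entailed — every conjunct here is already in the original photographing event.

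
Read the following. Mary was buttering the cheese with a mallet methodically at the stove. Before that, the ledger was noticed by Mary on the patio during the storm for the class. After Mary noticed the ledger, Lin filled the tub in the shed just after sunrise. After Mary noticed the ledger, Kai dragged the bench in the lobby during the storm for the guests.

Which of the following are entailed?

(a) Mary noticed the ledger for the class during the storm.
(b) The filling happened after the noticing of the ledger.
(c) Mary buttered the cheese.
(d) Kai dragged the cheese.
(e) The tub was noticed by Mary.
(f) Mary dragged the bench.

(a), (b)

(a) Entailed — this follows by dropping conjuncts from the noticing event's description.
(b) Entailed — the narrative places the noticing before the filling.
(c) Not entailed — 'was buttering' is progressive on an accomplishment; it does not entail the completed 'buttered'.
(d) Not entailed — Kai dragged the bench, not the cheese; the cheese belongs to the buttering event.
(e) Not entailed — Mary noticed the ledger, not the tub; the tub belongs to the filling event.
(f) Not entailed — the passage has Kai dragging the bench, not Mary.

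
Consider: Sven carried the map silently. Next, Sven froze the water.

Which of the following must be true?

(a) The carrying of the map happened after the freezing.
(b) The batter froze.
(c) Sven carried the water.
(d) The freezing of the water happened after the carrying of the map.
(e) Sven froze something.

(a) Not entailed — the narrative places the carrying before the freezing, not after.
(b) Not entailed — the water is what froze, not the batter.
(c) Not entailed — Sven carried the map, not the water; the water belongs to the freezing event.
(d) Entailed — the narrative places the carrying before the freezing.
(e) Entailed — the original entails any weakening of itself; this just generalizes the patient.

(d), (e)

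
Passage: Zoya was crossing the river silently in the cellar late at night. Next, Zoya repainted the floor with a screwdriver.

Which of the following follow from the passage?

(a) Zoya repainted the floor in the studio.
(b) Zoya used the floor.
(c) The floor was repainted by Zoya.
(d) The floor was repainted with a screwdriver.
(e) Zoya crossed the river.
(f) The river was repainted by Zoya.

(a) Not entailed — 'in the studio' adds information not in the original event.
(b) Not entailed — the floor is the patient, not an instrument — Zoya used a screwdriver.
(c) Entailed — every conjunct here is already in the original repainting event.
(d) Entailed — the original entails any weakening of itself; this just generalizes the agent.
(e) Not entailed — 'was crossing' is progressive on an accomplishment; it does not entail the completed 'crossed'.
(f) Not entailed — Zoya repainted the floor, not the river; the river belongs to the crossing event.

(c), (d)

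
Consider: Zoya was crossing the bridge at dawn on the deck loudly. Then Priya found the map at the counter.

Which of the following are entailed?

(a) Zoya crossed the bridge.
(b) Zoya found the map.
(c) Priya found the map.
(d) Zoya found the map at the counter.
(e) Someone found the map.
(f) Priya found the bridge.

(c), (e)

(a) Not entailed — 'was crossing' is progressive on an accomplishment; it does not entail the completed 'crossed'.
(b) Not entailed — the passage has Priya finding the map, not Zoya.
(c) Entailed — this follows by dropping conjuncts from the finding event's description.
(d) Not entailed — the passage has Priya finding the map, not Zoya.
(e) Entailed — dropping 'at the counter' and generalizing the agent leaves a sub-description the original still satisfies.
(f) Not entailed — Priya found the map, not the bridge; the bridge belongs to the crossing event.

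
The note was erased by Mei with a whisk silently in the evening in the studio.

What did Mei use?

a whisk

'with a whisk' marks the instrument of the erasing event.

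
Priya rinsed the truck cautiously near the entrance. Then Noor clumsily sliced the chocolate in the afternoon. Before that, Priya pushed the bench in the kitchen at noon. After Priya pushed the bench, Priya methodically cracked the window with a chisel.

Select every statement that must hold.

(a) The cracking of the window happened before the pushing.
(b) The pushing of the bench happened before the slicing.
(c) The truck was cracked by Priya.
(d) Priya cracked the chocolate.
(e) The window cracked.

(a) Not entailed — the narrative places the pushing before the cracking, not after.
(b) Entailed — the narrative places the pushing before the slicing.
(c) Not entailed — Priya cracked the window, not the truck; the truck belongs to the rinsing event.
(d) Not entailed — Priya cracked the window, not the chocolate; the chocolate belongs to the slicing event.
(e) Entailed — 'Priya cracked the window' is causative; it entails the inchoative 'the window cracked'.

(b), (e)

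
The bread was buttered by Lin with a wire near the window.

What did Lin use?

'with a wire' marks the instrument of the buttering event.

a wire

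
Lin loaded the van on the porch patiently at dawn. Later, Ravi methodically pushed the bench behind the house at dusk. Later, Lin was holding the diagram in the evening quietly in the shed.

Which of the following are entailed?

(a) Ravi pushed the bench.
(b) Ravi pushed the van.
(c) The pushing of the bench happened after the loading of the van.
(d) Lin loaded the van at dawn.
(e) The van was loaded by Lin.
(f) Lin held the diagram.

(a) Entailed — every conjunct here is already in the original pushing event.
(b) Not entailed — Ravi pushed the bench, not the van; the van belongs to the loading event.
(c) Entailed — the narrative places the loading before the pushing.
(d) Entailed — the original entails any weakening of itself; this just drops 'on the porch', 'patiently'.
(e) Entailed — dropping 'on the porch', 'at dawn', 'patiently' leaves a sub-description the original still satisfies.
(f) Entailed — 'hold' is an activity; 'was holding' entails that some holding happened, so 'held' holds.

(a), (c), (d), (e), (f)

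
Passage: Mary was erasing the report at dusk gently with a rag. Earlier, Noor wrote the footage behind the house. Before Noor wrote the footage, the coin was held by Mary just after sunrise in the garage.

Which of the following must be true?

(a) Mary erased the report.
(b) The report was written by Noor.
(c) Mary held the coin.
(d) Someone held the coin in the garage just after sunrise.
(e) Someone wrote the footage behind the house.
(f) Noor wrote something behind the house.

(a) Not entailed — 'was erasing' is progressive on an accomplishment; it does not entail the completed 'erased'.
(b) Not entailed — Noor wrote the footage, not the report; the report belongs to the erasing event.
(c) Entailed — this follows by dropping conjuncts from the holding event's description.
(d) Entailed — this follows by dropping conjuncts from the holding event's description.
(e) Entailed — this follows by dropping conjuncts from the writing event's description.
(f) Entailed — generalizing the patient leaves a sub-description the original still satisfies.

(c), (d), (e), (f)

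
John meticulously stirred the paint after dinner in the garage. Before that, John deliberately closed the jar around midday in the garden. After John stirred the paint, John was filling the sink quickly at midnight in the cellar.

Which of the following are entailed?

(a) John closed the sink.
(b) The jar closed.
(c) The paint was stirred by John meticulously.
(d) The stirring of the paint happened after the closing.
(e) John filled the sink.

(b), (c), (d)

(a) Not entailed — John closed the jar, not the sink; the sink belongs to the filling event.
(b) Entailed — 'John closed the jar' is causative; it entails the inchoative 'the jar closed'.
(c) Entailed — every conjunct here is already in the original stirring event.
(d) Entailed — the narrative places the closing before the stirring.
(e) Not entailed — 'was filling' is progressive on an accomplishment; it does not entail the completed 'filled'.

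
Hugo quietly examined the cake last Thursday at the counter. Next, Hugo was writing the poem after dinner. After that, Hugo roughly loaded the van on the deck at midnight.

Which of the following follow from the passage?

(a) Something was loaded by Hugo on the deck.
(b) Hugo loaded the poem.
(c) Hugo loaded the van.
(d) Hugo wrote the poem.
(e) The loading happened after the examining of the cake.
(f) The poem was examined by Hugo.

(a), (c), (e)

(a) Entailed — every conjunct here is already in the original loading event.
(b) Not entailed — Hugo loaded the van, not the poem; the poem belongs to the writing event.
(c) Entailed — every conjunct here is already in the original loading event.
(d) Not entailed — 'was writing' is progressive on an accomplishment; it does not entail the completed 'wrote'.
(e) Entailed — the narrative places the examining before the loading.
(f) Not entailed — Hugo examined the cake, not the poem; the poem belongs to the writing event.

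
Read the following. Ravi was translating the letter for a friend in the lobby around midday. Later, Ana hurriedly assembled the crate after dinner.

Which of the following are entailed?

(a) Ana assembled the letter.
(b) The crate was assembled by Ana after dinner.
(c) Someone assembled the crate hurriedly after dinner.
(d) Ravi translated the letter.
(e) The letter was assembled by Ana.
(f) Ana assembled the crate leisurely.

(b), (c)

(a) Not entailed — Ana assembled the crate, not the letter; the letter belongs to the translating event.
(b) Entailed — dropping 'hurriedly' leaves a sub-description the original still satisfies.
(c) Entailed — generalizing the agent leaves a sub-description the original still satisfies.
(d) Not entailed — 'was translating' is progressive on an accomplishment; it does not entail the completed 'translated'.
(e) Not entailed — Ana assembled the crate, not the letter; the letter belongs to the translating event.
(f) Not entailed — 'leisurely' adds a manner not in (and inconsistent with) the original.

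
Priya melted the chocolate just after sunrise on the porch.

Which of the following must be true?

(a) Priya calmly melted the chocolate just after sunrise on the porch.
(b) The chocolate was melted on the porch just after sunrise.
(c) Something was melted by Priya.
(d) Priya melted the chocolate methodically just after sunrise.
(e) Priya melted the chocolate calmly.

(b), (c)

(a) Not entailed — 'calmly' adds information not in the original event.
(b) Entailed — generalizing the agent leaves a sub-description the original still satisfies.
(c) Entailed — this follows by dropping conjuncts from the melting event's description.
(d) Not entailed — 'methodically' adds information not in the original event.
(e) Not entailed — 'calmly' adds information not in the original event.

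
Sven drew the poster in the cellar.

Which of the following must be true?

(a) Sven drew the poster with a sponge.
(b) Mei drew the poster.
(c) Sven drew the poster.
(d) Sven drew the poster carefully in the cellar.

(c)

(a) Not entailed — 'with a sponge' adds information not in the original event.
(b) Not entailed — the passage has Sven drawing the poster, not Mei.
(c) Entailed — the original entails any weakening of itself; this just drops 'in the cellar'.
(d) Not entailed — 'carefully' adds information not in the original event.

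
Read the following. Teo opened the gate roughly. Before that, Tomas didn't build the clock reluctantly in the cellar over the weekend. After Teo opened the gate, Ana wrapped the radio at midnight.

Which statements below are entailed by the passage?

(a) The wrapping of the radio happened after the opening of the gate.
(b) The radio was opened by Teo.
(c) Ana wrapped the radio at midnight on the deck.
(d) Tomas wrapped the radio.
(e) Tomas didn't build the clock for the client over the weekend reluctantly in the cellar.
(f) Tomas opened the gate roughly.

(a), (e)

(a) Entailed — the narrative places the opening before the wrapping.
(b) Not entailed — Teo opened the gate, not the radio; the radio belongs to the wrapping event.
(c) Not entailed — 'on the deck' adds information not in the original event.
(d) Not entailed — the passage has Ana wrapping the radio, not Tomas.
(e) Entailed — under negation, adding a further restriction is entailed: if no such building event occurred, none occurred for the client either.
(f) Not entailed — the passage has Teo opening the gate, not Tomas.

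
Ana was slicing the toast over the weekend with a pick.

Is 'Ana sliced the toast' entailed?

no

'was slicing' is progressive; for an accomplishment like 'slice the toast', it doesn't entail completion.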